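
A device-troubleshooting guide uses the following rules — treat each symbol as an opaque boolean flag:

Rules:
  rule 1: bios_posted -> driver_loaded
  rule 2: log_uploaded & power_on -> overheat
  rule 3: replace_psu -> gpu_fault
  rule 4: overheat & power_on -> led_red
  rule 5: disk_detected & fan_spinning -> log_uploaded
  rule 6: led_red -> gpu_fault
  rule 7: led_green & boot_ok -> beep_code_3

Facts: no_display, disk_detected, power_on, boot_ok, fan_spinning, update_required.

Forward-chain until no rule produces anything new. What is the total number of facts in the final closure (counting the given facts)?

10

Round 1: rule 5 [disk_detected & fan_spinning -> log_uploaded]. New: log_uploaded.
Round 2: rule 2 [log_uploaded & power_on -> overheat]. New: overheat.
Round 3: rule 4 [overheat & power_on -> led_red]. New: led_red.
Round 4: rule 6 [led_red -> gpu_fault]. New: gpu_fault.
Closure: {boot_ok, disk_detected, fan_spinning, gpu_fault, led_red, log_uploaded, no_display, overheat, power_on, update_required} — 10 facts.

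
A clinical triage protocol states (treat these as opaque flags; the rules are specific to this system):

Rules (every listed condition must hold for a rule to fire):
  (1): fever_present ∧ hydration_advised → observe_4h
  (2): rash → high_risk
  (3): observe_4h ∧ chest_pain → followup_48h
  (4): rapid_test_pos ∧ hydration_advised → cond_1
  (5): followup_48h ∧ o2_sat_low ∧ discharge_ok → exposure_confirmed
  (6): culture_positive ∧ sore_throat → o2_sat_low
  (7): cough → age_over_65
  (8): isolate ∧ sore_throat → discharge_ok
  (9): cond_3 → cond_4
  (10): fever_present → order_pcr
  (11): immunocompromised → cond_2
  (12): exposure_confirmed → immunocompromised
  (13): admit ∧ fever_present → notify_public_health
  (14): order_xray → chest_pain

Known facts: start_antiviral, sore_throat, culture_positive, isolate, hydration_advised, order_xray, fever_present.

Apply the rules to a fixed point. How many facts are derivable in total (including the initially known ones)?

Round 1: (1) [fever_present ∧ hydration_advised → observe_4h]; (6) [culture_positive ∧ sore_throat → o2_sat_low]; (8) [isolate ∧ sore_throat → discharge_ok]; (10) [fever_present → order_pcr]; (14) [order_xray → chest_pain]. Adds observe_4h, o2_sat_low, discharge_ok, order_pcr, chest_pain.
Round 2: (3) [observe_4h ∧ chest_pain → followup_48h]. Adds followup_48h.
Round 3: (5) [followup_48h ∧ o2_sat_low ∧ discharge_ok → exposure_confirmed]. Adds exposure_confirmed.
Round 4: (12) [exposure_confirmed → immunocompromised]. Adds immunocompromised.
Round 5: (11) [immunocompromised → cond_2]. Adds cond_2.
Closure: {chest_pain, cond_2, culture_positive, discharge_ok, exposure_confirmed, fever_present, followup_48h, hydration_advised, immunocompromised, isolate, o2_sat_low, observe_4h, order_pcr, order_xray, sore_throat, start_antiviral} — 16 facts.

16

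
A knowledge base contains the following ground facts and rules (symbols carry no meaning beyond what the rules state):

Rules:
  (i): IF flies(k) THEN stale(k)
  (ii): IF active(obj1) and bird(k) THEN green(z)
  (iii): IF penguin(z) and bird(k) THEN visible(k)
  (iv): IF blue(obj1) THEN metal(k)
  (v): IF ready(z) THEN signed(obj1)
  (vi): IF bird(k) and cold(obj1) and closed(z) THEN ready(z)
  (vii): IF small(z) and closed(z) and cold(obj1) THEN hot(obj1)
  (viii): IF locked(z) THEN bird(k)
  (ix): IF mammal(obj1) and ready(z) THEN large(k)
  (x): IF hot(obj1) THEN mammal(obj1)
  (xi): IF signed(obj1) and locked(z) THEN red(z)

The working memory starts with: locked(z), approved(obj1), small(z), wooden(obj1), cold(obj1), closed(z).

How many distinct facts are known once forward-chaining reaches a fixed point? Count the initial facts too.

[1] (vii) [IF small(z) and closed(z) and cold(obj1) THEN hot(obj1)]; (viii) [IF locked(z) THEN bird(k)]. ⇒ new: hot(obj1), bird(k).
[2] (vi) [IF bird(k) and cold(obj1) and closed(z) THEN ready(z)]; (x) [IF hot(obj1) THEN mammal(obj1)]. ⇒ new: ready(z), mammal(obj1).
[3] (v) [IF ready(z) THEN signed(obj1)]; (ix) [IF mammal(obj1) and ready(z) THEN large(k)]. ⇒ new: signed(obj1), large(k).
[4] (xi) [IF signed(obj1) and locked(z) THEN red(z)]. ⇒ new: red(z).
Closure: {approved(obj1), bird(k), closed(z), cold(obj1), hot(obj1), large(k), locked(z), mammal(obj1), ready(z), red(z), signed(obj1), small(z), wooden(obj1)} — 13 facts.

13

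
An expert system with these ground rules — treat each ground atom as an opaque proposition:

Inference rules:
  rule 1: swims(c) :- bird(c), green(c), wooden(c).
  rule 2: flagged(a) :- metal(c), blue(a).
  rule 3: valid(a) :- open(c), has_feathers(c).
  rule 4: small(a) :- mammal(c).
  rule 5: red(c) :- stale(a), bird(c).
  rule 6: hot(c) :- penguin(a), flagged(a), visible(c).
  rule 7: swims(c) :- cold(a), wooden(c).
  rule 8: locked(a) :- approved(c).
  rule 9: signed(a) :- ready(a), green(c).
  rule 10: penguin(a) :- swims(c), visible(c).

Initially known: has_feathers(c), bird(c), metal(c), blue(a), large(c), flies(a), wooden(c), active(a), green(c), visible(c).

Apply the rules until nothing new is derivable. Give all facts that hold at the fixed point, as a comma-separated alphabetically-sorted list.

active(a), bird(c), blue(a), flagged(a), flies(a), green(c), has_feathers(c), hot(c), large(c), metal(c), penguin(a), swims(c), visible(c), wooden(c)

Round 1: rule 1 [swims(c) :- bird(c), green(c), wooden(c).]; rule 2 [flagged(a) :- metal(c), blue(a).]. Adds swims(c), flagged(a).
Round 2: rule 10 [penguin(a) :- swims(c), visible(c).]. Adds penguin(a).
Round 3: rule 6 [hot(c) :- penguin(a), flagged(a), visible(c).]. Adds hot(c).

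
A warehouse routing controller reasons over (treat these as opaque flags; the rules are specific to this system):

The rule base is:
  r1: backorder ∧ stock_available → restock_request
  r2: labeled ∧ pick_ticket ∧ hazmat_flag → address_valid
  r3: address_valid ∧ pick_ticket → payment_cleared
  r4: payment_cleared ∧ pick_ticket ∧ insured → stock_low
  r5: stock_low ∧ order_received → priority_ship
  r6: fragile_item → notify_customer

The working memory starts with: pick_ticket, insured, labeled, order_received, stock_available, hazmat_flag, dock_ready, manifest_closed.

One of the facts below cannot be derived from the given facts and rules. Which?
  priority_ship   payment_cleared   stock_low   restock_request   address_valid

restock_request

Round 1: r2 [labeled ∧ pick_ticket ∧ hazmat_flag → address_valid]. New: address_valid.
Round 2: r3 [address_valid ∧ pick_ticket → payment_cleared]. New: payment_cleared.
Round 3: r4 [payment_cleared ∧ pick_ticket ∧ insured → stock_low]. New: stock_low.
Round 4: r5 [stock_low ∧ order_received → priority_ship]. New: priority_ship.
Derived: address_valid (round 1), stock_low (round 3), priority_ship (round 4), payment_cleared (round 2). restock_request never appears in any round.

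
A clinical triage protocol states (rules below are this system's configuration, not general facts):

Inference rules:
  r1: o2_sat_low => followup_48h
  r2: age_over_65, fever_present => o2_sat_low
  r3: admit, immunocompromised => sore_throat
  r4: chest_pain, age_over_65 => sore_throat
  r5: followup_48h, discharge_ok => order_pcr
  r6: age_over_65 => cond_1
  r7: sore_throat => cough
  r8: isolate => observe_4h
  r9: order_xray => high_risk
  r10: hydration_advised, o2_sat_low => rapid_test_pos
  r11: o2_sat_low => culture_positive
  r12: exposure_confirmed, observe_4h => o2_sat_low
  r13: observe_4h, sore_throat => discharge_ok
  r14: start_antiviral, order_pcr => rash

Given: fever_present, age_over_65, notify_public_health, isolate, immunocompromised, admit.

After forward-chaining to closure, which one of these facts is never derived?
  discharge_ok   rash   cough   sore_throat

rash

Round 1 — r2, r3, r6, r8, derive o2_sat_low, sore_throat, cond_1, observe_4h.
Round 2 — r1, r7, r11, r13, derive followup_48h, cough, culture_positive, discharge_ok.
Round 3 — r5, derive order_pcr.
Derived: cough (round 2), discharge_ok (round 2), sore_throat (round 1). rash never appears in any round.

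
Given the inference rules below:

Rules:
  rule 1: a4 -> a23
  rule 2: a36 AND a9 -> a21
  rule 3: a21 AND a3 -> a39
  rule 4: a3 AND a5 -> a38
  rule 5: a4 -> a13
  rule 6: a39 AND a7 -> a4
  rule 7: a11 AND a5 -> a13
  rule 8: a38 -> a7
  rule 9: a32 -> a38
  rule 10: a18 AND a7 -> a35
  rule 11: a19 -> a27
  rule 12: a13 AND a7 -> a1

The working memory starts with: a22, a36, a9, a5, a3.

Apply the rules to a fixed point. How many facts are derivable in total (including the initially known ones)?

[1] rule 2 [a36 AND a9 -> a21]; rule 4 [a3 AND a5 -> a38]. ⇒ new: a21, a38.
[2] rule 3 [a21 AND a3 -> a39]; rule 8 [a38 -> a7]. ⇒ new: a39, a7.
[3] rule 6 [a39 AND a7 -> a4]. ⇒ new: a4.
[4] rule 1 [a4 -> a23]; rule 5 [a4 -> a13]. ⇒ new: a23, a13.
[5] rule 12 [a13 AND a7 -> a1]. ⇒ new: a1.
Closure: {a1, a13, a21, a22, a23, a3, a36, a38, a39, a4, a5, a7, a9} — 13 facts.

13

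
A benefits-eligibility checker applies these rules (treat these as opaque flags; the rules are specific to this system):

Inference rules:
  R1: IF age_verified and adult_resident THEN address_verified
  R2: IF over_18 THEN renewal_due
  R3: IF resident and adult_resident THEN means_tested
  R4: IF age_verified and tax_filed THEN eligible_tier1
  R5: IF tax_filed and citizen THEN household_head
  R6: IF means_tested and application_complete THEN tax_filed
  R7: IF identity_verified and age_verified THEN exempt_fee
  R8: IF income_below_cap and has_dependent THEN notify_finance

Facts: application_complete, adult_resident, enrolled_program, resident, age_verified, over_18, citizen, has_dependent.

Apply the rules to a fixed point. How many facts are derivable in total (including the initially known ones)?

Round 1: R1 [IF age_verified and adult_resident THEN address_verified]; R2 [IF over_18 THEN renewal_due]; R3 [IF resident and adult_resident THEN means_tested]. Adds address_verified, renewal_due, means_tested.
Round 2: R6 [IF means_tested and application_complete THEN tax_filed]. Adds tax_filed.
Round 3: R4 [IF age_verified and tax_filed THEN eligible_tier1]; R5 [IF tax_filed and citizen THEN household_head]. Adds eligible_tier1, household_head.
Closure: {address_verified, adult_resident, age_verified, application_complete, citizen, eligible_tier1, enrolled_program, has_dependent, household_head, means_tested, over_18, renewal_due, resident, tax_filed} — 14 facts.

14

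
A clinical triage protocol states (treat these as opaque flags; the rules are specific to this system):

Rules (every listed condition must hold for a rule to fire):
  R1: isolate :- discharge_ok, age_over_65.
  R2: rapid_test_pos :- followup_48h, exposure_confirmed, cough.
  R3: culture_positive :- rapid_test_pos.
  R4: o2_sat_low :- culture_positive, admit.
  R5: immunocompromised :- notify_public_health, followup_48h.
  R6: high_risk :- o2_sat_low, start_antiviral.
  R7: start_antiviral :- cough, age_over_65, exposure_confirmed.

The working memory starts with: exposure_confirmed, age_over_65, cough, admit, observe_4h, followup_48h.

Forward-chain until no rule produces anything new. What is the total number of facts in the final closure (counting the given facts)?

Round 1: R2 [rapid_test_pos :- followup_48h, exposure_confirmed, cough.]; R7 [start_antiviral :- cough, age_over_65, exposure_confirmed.]. New: rapid_test_pos, start_antiviral.
Round 2: R3 [culture_positive :- rapid_test_pos.]. New: culture_positive.
Round 3: R4 [o2_sat_low :- culture_positive, admit.]. New: o2_sat_low.
Round 4: R6 [high_risk :- o2_sat_low, start_antiviral.]. New: high_risk.
Closure: {admit, age_over_65, cough, culture_positive, exposure_confirmed, followup_48h, high_risk, o2_sat_low, observe_4h, rapid_test_pos, start_antiviral} — 11 facts.

11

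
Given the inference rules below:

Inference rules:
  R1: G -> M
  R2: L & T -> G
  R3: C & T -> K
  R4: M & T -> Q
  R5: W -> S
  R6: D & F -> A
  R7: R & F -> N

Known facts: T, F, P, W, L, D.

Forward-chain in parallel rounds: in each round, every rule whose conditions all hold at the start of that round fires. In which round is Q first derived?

Round 1: R2 [L & T -> G]; R5 [W -> S]; R6 [D & F -> A]. Adds G, S, A.
Round 2: R1 [G -> M]. Adds M.
Round 3: R4 [M & T -> Q]. Adds Q.
Q first appears in round 3.

3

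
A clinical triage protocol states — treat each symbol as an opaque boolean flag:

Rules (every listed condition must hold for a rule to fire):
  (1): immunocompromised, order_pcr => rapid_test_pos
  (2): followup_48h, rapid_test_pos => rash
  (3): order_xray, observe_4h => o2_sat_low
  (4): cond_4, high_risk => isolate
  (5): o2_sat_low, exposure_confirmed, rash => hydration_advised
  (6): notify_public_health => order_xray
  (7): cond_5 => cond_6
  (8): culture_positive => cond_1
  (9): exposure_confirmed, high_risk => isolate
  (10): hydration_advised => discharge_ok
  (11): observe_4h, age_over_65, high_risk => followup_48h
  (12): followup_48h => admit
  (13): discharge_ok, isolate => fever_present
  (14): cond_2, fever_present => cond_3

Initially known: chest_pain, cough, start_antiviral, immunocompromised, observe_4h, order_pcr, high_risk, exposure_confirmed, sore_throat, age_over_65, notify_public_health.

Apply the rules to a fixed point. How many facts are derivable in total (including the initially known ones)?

Round 1 — (1), (6), (9), (11), derive rapid_test_pos, order_xray, isolate, followup_48h.
Round 2 — (2), (3), (12), derive rash, o2_sat_low, admit.
Round 3 — (5), derive hydration_advised.
Round 4 — (10), derive discharge_ok.
Round 5 — (13), derive fever_present.
Closure: {admit, age_over_65, chest_pain, cough, discharge_ok, exposure_confirmed, fever_present, followup_48h, high_risk, hydration_advised, immunocompromised, isolate, notify_public_health, o2_sat_low, observe_4h, order_pcr, order_xray, rapid_test_pos, rash, sore_throat, start_antiviral} — 21 facts.

21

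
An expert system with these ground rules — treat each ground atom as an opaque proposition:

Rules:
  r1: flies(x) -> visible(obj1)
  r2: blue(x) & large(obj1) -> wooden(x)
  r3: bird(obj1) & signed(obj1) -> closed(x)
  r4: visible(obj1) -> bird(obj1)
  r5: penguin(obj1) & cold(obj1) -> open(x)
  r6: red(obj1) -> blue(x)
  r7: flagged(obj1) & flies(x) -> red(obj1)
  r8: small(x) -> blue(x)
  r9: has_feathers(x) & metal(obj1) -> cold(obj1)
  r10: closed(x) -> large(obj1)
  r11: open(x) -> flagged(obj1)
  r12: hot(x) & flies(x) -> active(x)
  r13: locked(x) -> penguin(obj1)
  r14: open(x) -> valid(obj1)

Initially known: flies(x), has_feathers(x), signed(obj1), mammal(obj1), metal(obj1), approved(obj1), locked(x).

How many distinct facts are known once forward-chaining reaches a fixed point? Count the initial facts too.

19

Round 1: r1 [flies(x) -> visible(obj1)]; r9 [has_feathers(x) & metal(obj1) -> cold(obj1)]; r13 [locked(x) -> penguin(obj1)]. New: visible(obj1), cold(obj1), penguin(obj1).
Round 2: r4 [visible(obj1) -> bird(obj1)]; r5 [penguin(obj1) & cold(obj1) -> open(x)]. New: bird(obj1), open(x).
Round 3: r3 [bird(obj1) & signed(obj1) -> closed(x)]; r11 [open(x) -> flagged(obj1)]; r14 [open(x) -> valid(obj1)]. New: closed(x), flagged(obj1), valid(obj1).
Round 4: r7 [flagged(obj1) & flies(x) -> red(obj1)]; r10 [closed(x) -> large(obj1)]. New: red(obj1), large(obj1).
Round 5: r6 [red(obj1) -> blue(x)]. New: blue(x).
Round 6: r2 [blue(x) & large(obj1) -> wooden(x)]. New: wooden(x).
Closure: {approved(obj1), bird(obj1), blue(x), closed(x), cold(obj1), flagged(obj1), flies(x), has_feathers(x), large(obj1), locked(x), mammal(obj1), metal(obj1), open(x), penguin(obj1), red(obj1), signed(obj1), valid(obj1), visible(obj1), wooden(x)} — 19 facts.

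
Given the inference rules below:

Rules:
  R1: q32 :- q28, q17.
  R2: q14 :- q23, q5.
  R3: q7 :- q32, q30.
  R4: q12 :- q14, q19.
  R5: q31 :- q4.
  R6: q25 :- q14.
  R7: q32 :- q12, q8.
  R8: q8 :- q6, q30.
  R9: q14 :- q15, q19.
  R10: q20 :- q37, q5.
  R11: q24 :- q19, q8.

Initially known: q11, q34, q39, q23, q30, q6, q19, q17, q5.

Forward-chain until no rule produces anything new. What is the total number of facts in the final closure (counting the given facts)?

16

Round 1: R2 [q14 :- q23, q5.]; R8 [q8 :- q6, q30.]. Adds q14, q8.
Round 2: R4 [q12 :- q14, q19.]; R6 [q25 :- q14.]; R11 [q24 :- q19, q8.]. Adds q12, q25, q24.
Round 3: R7 [q32 :- q12, q8.]. Adds q32.
Round 4: R3 [q7 :- q32, q30.]. Adds q7.
Closure: {q11, q12, q14, q17, q19, q23, q24, q25, q30, q32, q34, q39, q5, q6, q7, q8} — 16 facts.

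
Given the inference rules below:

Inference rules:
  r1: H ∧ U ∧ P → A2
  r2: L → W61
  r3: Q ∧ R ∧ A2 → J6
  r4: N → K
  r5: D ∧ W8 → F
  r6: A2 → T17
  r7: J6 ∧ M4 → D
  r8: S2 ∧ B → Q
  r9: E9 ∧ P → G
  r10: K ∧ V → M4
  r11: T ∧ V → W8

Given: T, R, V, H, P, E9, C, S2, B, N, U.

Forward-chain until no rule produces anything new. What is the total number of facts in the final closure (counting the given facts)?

Round 1: r1 [H ∧ U ∧ P → A2]; r4 [N → K]; r8 [S2 ∧ B → Q]; r9 [E9 ∧ P → G]; r11 [T ∧ V → W8]. New: A2, K, Q, G, W8.
Round 2: r3 [Q ∧ R ∧ A2 → J6]; r6 [A2 → T17]; r10 [K ∧ V → M4]. New: J6, T17, M4.
Round 3: r7 [J6 ∧ M4 → D]. New: D.
Round 4: r5 [D ∧ W8 → F]. New: F.
Closure: {A2, B, C, D, E9, F, G, H, J6, K, M4, N, P, Q, R, S2, T, T17, U, V, W8} — 21 facts.

21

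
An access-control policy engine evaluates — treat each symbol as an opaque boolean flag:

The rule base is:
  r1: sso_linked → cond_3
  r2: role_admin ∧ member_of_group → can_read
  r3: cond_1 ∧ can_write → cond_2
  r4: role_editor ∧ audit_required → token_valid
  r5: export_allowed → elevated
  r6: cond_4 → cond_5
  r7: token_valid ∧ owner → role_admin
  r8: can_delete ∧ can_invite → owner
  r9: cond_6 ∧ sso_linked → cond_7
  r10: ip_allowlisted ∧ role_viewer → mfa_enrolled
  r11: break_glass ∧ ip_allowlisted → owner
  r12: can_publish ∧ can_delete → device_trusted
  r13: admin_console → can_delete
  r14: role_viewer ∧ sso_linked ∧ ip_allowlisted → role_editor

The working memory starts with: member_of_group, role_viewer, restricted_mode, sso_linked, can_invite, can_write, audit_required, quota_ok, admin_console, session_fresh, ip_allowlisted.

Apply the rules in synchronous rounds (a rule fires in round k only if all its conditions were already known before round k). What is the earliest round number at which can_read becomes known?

Round 1: r1 [sso_linked → cond_3]; r10 [ip_allowlisted ∧ role_viewer → mfa_enrolled]; r13 [admin_console → can_delete]; r14 [role_viewer ∧ sso_linked ∧ ip_allowlisted → role_editor]. Adds cond_3, mfa_enrolled, can_delete, role_editor.
Round 2: r4 [role_editor ∧ audit_required → token_valid]; r8 [can_delete ∧ can_invite → owner]. Adds token_valid, owner.
Round 3: r7 [token_valid ∧ owner → role_admin]. Adds role_admin.
Round 4: r2 [role_admin ∧ member_of_group → can_read]. Adds can_read.
can_read first appears in round 4.

4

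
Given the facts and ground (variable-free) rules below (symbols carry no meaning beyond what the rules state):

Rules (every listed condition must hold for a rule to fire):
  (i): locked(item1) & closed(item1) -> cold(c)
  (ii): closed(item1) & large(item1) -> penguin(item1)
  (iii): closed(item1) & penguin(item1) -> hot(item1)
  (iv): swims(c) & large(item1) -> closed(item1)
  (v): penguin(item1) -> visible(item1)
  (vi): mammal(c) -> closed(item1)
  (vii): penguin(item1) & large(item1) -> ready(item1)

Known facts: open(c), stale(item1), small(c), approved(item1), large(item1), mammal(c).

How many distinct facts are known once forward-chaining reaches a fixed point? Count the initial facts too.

11

Round 1: (vi) [mammal(c) -> closed(item1)]. Adds closed(item1).
Round 2: (ii) [closed(item1) & large(item1) -> penguin(item1)]. Adds penguin(item1).
Round 3: (iii) [closed(item1) & penguin(item1) -> hot(item1)]; (v) [penguin(item1) -> visible(item1)]; (vii) [penguin(item1) & large(item1) -> ready(item1)]. Adds hot(item1), visible(item1), ready(item1).
Closure: {approved(item1), closed(item1), hot(item1), large(item1), mammal(c), open(c), penguin(item1), ready(item1), small(c), stale(item1), visible(item1)} — 11 facts.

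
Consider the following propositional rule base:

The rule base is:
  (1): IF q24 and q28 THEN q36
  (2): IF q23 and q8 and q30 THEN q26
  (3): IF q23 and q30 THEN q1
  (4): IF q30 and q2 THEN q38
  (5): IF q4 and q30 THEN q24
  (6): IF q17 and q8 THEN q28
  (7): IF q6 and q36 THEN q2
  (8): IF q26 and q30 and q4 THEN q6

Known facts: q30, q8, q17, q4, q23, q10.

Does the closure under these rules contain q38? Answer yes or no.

yes

Round 1: (2) [IF q23 and q8 and q30 THEN q26]; (3) [IF q23 and q30 THEN q1]; (5) [IF q4 and q30 THEN q24]; (6) [IF q17 and q8 THEN q28]. New: q26, q1, q24, q28.
Round 2: (1) [IF q24 and q28 THEN q36]; (8) [IF q26 and q30 and q4 THEN q6]. New: q36, q6.
Round 3: (7) [IF q6 and q36 THEN q2]. New: q2.
Round 4: (4) [IF q30 and q2 THEN q38]. New: q38.
q38 appears in round 4, so it is derivable.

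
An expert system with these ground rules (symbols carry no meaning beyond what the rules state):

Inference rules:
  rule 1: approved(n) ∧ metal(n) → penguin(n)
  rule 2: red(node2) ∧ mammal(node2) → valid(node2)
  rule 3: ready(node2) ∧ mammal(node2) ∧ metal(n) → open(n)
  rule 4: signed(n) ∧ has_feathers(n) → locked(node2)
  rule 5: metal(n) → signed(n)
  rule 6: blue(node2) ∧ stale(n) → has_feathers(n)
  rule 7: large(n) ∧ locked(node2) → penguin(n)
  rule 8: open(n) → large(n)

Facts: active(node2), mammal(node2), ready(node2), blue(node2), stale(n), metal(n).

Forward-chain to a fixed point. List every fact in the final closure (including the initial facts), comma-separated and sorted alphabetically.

active(node2), blue(node2), has_feathers(n), large(n), locked(node2), mammal(node2), metal(n), open(n), penguin(n), ready(node2), signed(n), stale(n)

Round 1: rule 3 [ready(node2) ∧ mammal(node2) ∧ metal(n) → open(n)]; rule 5 [metal(n) → signed(n)]; rule 6 [blue(node2) ∧ stale(n) → has_feathers(n)]. New: open(n), signed(n), has_feathers(n).
Round 2: rule 4 [signed(n) ∧ has_feathers(n) → locked(node2)]; rule 8 [open(n) → large(n)]. New: locked(node2), large(n).
Round 3: rule 7 [large(n) ∧ locked(node2) → penguin(n)]. New: penguin(n).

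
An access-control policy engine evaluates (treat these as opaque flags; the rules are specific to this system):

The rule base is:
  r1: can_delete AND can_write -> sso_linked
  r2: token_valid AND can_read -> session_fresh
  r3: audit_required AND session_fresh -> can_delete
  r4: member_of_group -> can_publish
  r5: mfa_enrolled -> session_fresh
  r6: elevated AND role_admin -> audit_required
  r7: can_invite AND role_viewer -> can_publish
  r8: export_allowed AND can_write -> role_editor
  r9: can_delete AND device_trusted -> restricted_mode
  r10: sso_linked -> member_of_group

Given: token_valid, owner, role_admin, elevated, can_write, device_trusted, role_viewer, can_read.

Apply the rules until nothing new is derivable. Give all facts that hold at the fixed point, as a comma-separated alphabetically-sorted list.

audit_required, can_delete, can_publish, can_read, can_write, device_trusted, elevated, member_of_group, owner, restricted_mode, role_admin, role_viewer, session_fresh, sso_linked, token_valid

Round 1 fires r2, r6, giving session_fresh, audit_required.
Round 2 fires r3, giving can_delete.
Round 3 fires r1, r9, giving sso_linked, restricted_mode.
Round 4 fires r10, giving member_of_group.
Round 5 fires r4, giving can_publish.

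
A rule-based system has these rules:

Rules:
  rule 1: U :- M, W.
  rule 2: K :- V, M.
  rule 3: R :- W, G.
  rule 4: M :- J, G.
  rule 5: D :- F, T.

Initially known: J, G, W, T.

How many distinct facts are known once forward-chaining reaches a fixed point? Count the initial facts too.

7

[1] rule 3 [R :- W, G.]; rule 4 [M :- J, G.]. ⇒ new: R, M.
[2] rule 1 [U :- M, W.]. ⇒ new: U.
Closure: {G, J, M, R, T, U, W} — 7 facts.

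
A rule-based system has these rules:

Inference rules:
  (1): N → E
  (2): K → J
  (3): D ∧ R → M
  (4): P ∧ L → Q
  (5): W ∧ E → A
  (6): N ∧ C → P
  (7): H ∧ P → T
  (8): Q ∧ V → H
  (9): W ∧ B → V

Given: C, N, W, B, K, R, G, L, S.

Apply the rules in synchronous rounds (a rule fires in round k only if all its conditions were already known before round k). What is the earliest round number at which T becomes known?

Round 1 fires (1), (2), (6), (9), giving E, J, P, V.
Round 2 fires (4), (5), giving Q, A.
Round 3 fires (8), giving H.
Round 4 fires (7), giving T.
T first appears in round 4.

4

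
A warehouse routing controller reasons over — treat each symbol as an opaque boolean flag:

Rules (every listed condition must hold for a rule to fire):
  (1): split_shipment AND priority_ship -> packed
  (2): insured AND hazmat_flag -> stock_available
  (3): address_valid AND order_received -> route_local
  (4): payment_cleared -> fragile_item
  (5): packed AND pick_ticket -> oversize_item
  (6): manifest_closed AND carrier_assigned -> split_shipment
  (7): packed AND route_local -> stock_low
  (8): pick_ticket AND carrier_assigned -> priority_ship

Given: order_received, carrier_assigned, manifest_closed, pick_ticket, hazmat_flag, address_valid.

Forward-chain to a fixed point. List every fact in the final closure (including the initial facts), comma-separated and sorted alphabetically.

Round 1 — (3), (6), (8), derive route_local, split_shipment, priority_ship.
Round 2 — (1), derive packed.
Round 3 — (5), (7), derive oversize_item, stock_low.

address_valid, carrier_assigned, hazmat_flag, manifest_closed, order_received, oversize_item, packed, pick_ticket, priority_ship, route_local, split_shipment, stock_low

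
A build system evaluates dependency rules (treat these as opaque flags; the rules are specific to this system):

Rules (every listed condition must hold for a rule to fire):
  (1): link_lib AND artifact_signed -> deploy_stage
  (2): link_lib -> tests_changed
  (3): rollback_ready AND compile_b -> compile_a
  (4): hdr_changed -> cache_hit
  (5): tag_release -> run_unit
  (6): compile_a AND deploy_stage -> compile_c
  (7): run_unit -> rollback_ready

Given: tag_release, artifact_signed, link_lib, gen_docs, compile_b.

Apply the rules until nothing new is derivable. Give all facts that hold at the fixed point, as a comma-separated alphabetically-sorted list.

artifact_signed, compile_a, compile_b, compile_c, deploy_stage, gen_docs, link_lib, rollback_ready, run_unit, tag_release, tests_changed

Round 1 — (1), (2), (5), derive deploy_stage, tests_changed, run_unit.
Round 2 — (7), derive rollback_ready.
Round 3 — (3), derive compile_a.
Round 4 — (6), derive compile_c.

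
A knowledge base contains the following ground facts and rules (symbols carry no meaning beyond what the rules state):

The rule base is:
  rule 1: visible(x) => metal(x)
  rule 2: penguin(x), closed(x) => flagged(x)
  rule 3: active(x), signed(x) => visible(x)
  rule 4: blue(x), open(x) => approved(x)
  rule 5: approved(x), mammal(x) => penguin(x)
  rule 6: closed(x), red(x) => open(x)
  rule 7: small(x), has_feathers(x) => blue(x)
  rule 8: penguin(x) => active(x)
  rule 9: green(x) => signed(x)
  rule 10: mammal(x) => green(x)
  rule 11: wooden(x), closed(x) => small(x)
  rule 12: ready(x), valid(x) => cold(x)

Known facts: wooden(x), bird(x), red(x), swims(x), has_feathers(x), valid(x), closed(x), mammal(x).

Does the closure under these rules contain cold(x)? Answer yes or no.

no

[1] rule 6 [closed(x), red(x) => open(x)]; rule 10 [mammal(x) => green(x)]; rule 11 [wooden(x), closed(x) => small(x)]. ⇒ new: open(x), green(x), small(x).
[2] rule 7 [small(x), has_feathers(x) => blue(x)]; rule 9 [green(x) => signed(x)]. ⇒ new: blue(x), signed(x).
[3] rule 4 [blue(x), open(x) => approved(x)]. ⇒ new: approved(x).
[4] rule 5 [approved(x), mammal(x) => penguin(x)]. ⇒ new: penguin(x).
[5] rule 2 [penguin(x), closed(x) => flagged(x)]; rule 8 [penguin(x) => active(x)]. ⇒ new: flagged(x), active(x).
[6] rule 3 [active(x), signed(x) => visible(x)]. ⇒ new: visible(x).
[7] rule 1 [visible(x) => metal(x)]. ⇒ new: metal(x).
Fixed point reached. cold(x) is concluded only by rule 12; rule 12 needs ready(x) (never derived).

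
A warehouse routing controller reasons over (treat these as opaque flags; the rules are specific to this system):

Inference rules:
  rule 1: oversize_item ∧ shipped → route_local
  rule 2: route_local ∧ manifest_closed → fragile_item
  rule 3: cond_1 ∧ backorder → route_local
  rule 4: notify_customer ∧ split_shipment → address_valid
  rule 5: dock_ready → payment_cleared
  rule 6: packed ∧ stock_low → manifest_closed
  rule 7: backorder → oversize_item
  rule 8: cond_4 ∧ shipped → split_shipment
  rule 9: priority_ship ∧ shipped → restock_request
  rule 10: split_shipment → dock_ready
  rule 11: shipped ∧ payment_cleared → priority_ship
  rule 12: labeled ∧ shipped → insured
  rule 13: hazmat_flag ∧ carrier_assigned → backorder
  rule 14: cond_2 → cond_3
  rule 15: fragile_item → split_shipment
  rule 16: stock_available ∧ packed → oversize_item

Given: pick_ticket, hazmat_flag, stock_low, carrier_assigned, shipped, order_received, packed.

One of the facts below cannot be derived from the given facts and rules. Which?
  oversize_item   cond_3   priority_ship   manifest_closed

cond_3

Round 1 fires rule 6, rule 13, giving manifest_closed, backorder.
Round 2 fires rule 7, giving oversize_item.
Round 3 fires rule 1, giving route_local.
Round 4 fires rule 2, giving fragile_item.
Round 5 fires rule 15, giving split_shipment.
Round 6 fires rule 10, giving dock_ready.
Round 7 fires rule 5, giving payment_cleared.
Round 8 fires rule 11, giving priority_ship.
Round 9 fires rule 9, giving restock_request.
Derived: priority_ship (round 8), manifest_closed (round 1), oversize_item (round 2). cond_3 never appears in any round.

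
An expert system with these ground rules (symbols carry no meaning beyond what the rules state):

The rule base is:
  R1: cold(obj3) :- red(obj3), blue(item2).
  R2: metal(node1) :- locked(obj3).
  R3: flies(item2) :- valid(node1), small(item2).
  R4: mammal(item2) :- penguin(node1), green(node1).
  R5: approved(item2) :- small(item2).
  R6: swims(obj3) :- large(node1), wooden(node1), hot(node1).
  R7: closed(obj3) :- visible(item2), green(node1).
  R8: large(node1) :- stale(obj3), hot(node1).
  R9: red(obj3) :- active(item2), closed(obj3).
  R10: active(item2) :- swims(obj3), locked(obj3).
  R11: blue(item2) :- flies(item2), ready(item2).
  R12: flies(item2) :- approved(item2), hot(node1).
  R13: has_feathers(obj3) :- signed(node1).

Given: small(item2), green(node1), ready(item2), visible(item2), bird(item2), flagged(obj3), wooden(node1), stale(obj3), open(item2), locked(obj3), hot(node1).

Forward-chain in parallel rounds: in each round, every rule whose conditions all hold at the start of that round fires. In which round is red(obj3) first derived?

4

[1] R2 [metal(node1) :- locked(obj3).]; R5 [approved(item2) :- small(item2).]; R7 [closed(obj3) :- visible(item2), green(node1).]; R8 [large(node1) :- stale(obj3), hot(node1).]. ⇒ new: metal(node1), approved(item2), closed(obj3), large(node1).
[2] R6 [swims(obj3) :- large(node1), wooden(node1), hot(node1).]; R12 [flies(item2) :- approved(item2), hot(node1).]. ⇒ new: swims(obj3), flies(item2).
[3] R10 [active(item2) :- swims(obj3), locked(obj3).]; R11 [blue(item2) :- flies(item2), ready(item2).]. ⇒ new: active(item2), blue(item2).
[4] R9 [red(obj3) :- active(item2), closed(obj3).]. ⇒ new: red(obj3).
red(obj3) first appears in round 4.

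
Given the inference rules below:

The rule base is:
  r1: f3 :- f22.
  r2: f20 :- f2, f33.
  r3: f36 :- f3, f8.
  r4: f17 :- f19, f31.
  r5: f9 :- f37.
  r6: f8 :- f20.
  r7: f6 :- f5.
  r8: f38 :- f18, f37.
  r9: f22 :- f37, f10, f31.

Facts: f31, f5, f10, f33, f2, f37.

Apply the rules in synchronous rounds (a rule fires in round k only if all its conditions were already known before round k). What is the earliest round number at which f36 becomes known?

Round 1 fires r2, r5, r7, r9, giving f20, f9, f6, f22.
Round 2 fires r1, r6, giving f3, f8.
Round 3 fires r3, giving f36.
f36 first appears in round 3.

3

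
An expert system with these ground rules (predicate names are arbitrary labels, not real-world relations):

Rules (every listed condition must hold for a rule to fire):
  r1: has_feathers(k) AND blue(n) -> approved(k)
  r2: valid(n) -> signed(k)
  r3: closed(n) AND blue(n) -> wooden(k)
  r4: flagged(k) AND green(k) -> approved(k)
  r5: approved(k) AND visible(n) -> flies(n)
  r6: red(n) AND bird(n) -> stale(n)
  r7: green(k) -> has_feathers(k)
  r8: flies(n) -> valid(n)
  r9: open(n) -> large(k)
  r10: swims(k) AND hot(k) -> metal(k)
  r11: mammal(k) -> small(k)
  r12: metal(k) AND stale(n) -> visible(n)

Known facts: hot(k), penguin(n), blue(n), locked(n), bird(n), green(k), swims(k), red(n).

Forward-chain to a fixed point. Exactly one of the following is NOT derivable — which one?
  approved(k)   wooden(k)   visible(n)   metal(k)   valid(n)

wooden(k)

Round 1: r6 [red(n) AND bird(n) -> stale(n)]; r7 [green(k) -> has_feathers(k)]; r10 [swims(k) AND hot(k) -> metal(k)]. Adds stale(n), has_feathers(k), metal(k).
Round 2: r1 [has_feathers(k) AND blue(n) -> approved(k)]; r12 [metal(k) AND stale(n) -> visible(n)]. Adds approved(k), visible(n).
Round 3: r5 [approved(k) AND visible(n) -> flies(n)]. Adds flies(n).
Round 4: r8 [flies(n) -> valid(n)]. Adds valid(n).
Round 5: r2 [valid(n) -> signed(k)]. Adds signed(k).
Derived: valid(n) (round 4), visible(n) (round 2), approved(k) (round 2), metal(k) (round 1). wooden(k) never appears in any round.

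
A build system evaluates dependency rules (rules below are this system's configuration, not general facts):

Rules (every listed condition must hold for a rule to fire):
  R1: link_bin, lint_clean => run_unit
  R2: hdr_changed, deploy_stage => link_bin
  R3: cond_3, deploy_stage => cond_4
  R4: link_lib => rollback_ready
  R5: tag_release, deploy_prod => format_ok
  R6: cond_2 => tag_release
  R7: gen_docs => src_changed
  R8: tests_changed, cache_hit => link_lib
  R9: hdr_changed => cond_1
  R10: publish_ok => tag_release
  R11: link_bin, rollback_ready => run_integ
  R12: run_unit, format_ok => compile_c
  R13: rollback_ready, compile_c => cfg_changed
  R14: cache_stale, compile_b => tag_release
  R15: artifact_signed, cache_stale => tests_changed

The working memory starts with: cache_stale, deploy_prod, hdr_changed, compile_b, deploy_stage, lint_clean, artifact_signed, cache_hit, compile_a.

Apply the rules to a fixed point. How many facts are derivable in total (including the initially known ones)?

20

Round 1 — R2, R9, R14, R15, derive link_bin, cond_1, tag_release, tests_changed.
Round 2 — R1, R5, R8, derive run_unit, format_ok, link_lib.
Round 3 — R4, R12, derive rollback_ready, compile_c.
Round 4 — R11, R13, derive run_integ, cfg_changed.
Closure: {artifact_signed, cache_hit, cache_stale, cfg_changed, compile_a, compile_b, compile_c, cond_1, deploy_prod, deploy_stage, format_ok, hdr_changed, link_bin, link_lib, lint_clean, rollback_ready, run_integ, run_unit, tag_release, tests_changed} — 20 facts.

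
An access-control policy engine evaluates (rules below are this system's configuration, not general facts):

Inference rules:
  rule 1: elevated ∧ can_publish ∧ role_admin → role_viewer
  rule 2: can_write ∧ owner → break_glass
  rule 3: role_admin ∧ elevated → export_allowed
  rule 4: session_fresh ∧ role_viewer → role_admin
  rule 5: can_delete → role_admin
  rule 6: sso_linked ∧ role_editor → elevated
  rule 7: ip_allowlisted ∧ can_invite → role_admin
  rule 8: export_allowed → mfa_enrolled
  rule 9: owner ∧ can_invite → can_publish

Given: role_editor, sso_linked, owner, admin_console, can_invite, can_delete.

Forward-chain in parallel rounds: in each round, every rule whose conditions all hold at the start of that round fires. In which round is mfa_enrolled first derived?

3

Round 1 — rule 5, rule 6, rule 9, derive role_admin, elevated, can_publish.
Round 2 — rule 1, rule 3, derive role_viewer, export_allowed.
Round 3 — rule 8, derive mfa_enrolled.
mfa_enrolled first appears in round 3.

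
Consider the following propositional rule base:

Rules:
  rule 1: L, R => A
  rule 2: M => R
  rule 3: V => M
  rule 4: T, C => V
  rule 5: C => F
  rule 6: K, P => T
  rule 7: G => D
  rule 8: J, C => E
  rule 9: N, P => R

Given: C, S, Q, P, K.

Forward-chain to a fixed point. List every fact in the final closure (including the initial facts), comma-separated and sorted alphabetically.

Round 1: rule 5 [C => F]; rule 6 [K, P => T]. New: F, T.
Round 2: rule 4 [T, C => V]. New: V.
Round 3: rule 3 [V => M]. New: M.
Round 4: rule 2 [M => R]. New: R.

C, F, K, M, P, Q, R, S, T, V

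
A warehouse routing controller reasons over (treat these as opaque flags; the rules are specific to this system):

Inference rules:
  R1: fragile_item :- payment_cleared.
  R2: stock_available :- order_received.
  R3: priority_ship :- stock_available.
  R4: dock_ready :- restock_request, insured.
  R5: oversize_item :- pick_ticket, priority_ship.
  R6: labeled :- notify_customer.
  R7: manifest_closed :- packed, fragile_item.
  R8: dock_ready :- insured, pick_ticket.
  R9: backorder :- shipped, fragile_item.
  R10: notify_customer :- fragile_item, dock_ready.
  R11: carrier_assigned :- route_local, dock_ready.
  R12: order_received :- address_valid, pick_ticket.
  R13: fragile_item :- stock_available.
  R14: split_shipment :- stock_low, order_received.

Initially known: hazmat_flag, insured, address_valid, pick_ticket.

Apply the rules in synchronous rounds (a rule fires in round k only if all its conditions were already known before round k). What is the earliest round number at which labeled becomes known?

5

[1] R8 [dock_ready :- insured, pick_ticket.]; R12 [order_received :- address_valid, pick_ticket.]. ⇒ new: dock_ready, order_received.
[2] R2 [stock_available :- order_received.]. ⇒ new: stock_available.
[3] R3 [priority_ship :- stock_available.]; R13 [fragile_item :- stock_available.]. ⇒ new: priority_ship, fragile_item.
[4] R5 [oversize_item :- pick_ticket, priority_ship.]; R10 [notify_customer :- fragile_item, dock_ready.]. ⇒ new: oversize_item, notify_customer.
[5] R6 [labeled :- notify_customer.]. ⇒ new: labeled.
labeled first appears in round 5.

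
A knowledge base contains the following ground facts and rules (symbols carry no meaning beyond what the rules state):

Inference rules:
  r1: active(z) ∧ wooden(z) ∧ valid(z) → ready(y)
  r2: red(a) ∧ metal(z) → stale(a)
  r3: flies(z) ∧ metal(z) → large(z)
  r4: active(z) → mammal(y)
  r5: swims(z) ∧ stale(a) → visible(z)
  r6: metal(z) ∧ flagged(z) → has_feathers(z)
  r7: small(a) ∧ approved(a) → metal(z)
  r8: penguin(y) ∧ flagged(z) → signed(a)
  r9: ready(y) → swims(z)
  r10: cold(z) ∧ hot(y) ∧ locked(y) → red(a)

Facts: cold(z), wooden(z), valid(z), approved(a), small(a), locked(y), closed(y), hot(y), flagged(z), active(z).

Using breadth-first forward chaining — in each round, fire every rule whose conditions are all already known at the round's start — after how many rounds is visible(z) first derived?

[1] r1 [active(z) ∧ wooden(z) ∧ valid(z) → ready(y)]; r4 [active(z) → mammal(y)]; r7 [small(a) ∧ approved(a) → metal(z)]; r10 [cold(z) ∧ hot(y) ∧ locked(y) → red(a)]. ⇒ new: ready(y), mammal(y), metal(z), red(a).
[2] r2 [red(a) ∧ metal(z) → stale(a)]; r6 [metal(z) ∧ flagged(z) → has_feathers(z)]; r9 [ready(y) → swims(z)]. ⇒ new: stale(a), has_feathers(z), swims(z).
[3] r5 [swims(z) ∧ stale(a) → visible(z)]. ⇒ new: visible(z).
visible(z) first appears in round 3.

3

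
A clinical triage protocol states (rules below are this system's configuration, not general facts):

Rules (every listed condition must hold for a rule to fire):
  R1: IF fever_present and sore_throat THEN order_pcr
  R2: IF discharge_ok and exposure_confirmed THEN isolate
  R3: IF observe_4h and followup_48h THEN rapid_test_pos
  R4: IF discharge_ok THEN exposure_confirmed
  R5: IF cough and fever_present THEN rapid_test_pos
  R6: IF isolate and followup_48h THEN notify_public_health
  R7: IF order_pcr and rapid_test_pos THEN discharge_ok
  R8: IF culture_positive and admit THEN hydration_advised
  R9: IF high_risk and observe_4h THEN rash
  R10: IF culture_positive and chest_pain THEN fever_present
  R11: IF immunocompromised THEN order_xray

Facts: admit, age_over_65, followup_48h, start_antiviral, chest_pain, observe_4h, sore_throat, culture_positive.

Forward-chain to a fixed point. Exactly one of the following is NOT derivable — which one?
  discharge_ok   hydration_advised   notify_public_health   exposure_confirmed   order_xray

[1] R3 [IF observe_4h and followup_48h THEN rapid_test_pos]; R8 [IF culture_positive and admit THEN hydration_advised]; R10 [IF culture_positive and chest_pain THEN fever_present]. ⇒ new: rapid_test_pos, hydration_advised, fever_present.
[2] R1 [IF fever_present and sore_throat THEN order_pcr]. ⇒ new: order_pcr.
[3] R7 [IF order_pcr and rapid_test_pos THEN discharge_ok]. ⇒ new: discharge_ok.
[4] R4 [IF discharge_ok THEN exposure_confirmed]. ⇒ new: exposure_confirmed.
[5] R2 [IF discharge_ok and exposure_confirmed THEN isolate]. ⇒ new: isolate.
[6] R6 [IF isolate and followup_48h THEN notify_public_health]. ⇒ new: notify_public_health.
Derived: notify_public_health (round 6), discharge_ok (round 3), hydration_advised (round 1), exposure_confirmed (round 4). order_xray never appears in any round.

order_xray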